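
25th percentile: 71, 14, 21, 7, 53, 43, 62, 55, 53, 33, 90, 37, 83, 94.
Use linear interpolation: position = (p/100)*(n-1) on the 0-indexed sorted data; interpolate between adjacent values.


Sorted: 7, 14, 21, 33, 37, 43, 53, 53, 55, 62, 71, 83, 90, 94
n = 14
Index = 25/100 * 13 = 3.2500
Lower = data[3] = 33, Upper = data[4] = 37
P25 = 33 + 0.2500*(4) = 34.0000

P25 = 34.0000


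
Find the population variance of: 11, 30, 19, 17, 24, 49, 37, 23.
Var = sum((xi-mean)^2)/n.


Mean = 26.2500
Squared deviations: 232.5625, 14.0625, 52.5625, 85.5625, 5.0625, 517.5625, 115.5625, 10.5625
Sum = 1033.5000
Variance = 1033.5000/8 = 129.1875

Variance = 129.1875


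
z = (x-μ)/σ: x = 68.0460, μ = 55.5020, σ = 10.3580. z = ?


z = (68.0460 - 55.5020)/10.3580
= 12.5440/10.3580
= 1.2110

z = 1.2110


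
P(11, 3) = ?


P(11,3) = 11!/8!
= 39916800/40320
= 990

P(11,3) = 990


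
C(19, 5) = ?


C(19,5) = 19!/(5! × 14!)
= 121645100408832000/(120 × 87178291200)
= 11628

C(19,5) = 11628


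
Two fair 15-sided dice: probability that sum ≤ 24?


Total outcomes = 15×15 = 225
Favorable (sum ≤ 24): 204
P = 204/225 = 0.9067

P = 0.9067


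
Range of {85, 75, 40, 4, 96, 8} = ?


Max = 96, Min = 4
Range = 96 - 4 = 92

Range = 92


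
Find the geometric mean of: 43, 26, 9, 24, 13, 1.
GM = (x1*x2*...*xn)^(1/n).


Product = 43 × 26 × 9 × 24 × 13 × 1 = 3139344
GM = 3139344^(1/6) = 12.1006

GM = 12.1006


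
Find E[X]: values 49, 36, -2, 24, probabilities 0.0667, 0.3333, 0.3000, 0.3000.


E[X] = 49*0.0667 + 36*0.3333 - 2*0.3000 + 24*0.3000
= 3.2683 + 11.9988 - 0.6000 + 7.2000
= 21.8671

E[X] = 21.8671


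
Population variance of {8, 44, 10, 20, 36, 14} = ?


Mean = 22.0000
Squared deviations: 196.0000, 484.0000, 144.0000, 4.0000, 196.0000, 64.0000
Sum = 1088.0000
Variance = 1088.0000/6 = 181.3333

Variance = 181.3333


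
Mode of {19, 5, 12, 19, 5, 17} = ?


Frequencies: 5:2, 12:1, 17:1, 19:2
Max frequency = 2
Mode = 5, 19

Mode = 5, 19


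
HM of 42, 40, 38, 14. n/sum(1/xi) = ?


Sum of reciprocals = 1/42 + 1/40 + 1/38 + 1/14 = 0.146554
HM = 4/0.146554 = 27.2937

HM = 27.2937


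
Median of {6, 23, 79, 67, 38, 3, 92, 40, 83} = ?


Sorted: 3, 6, 23, 38, 40, 67, 79, 83, 92
n = 9 (odd)
Middle value = 40

Median = 40


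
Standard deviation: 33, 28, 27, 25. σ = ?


Mean = 28.2500
Variance = 8.6875
SD = sqrt(8.6875) = 2.9475

SD = 2.9475


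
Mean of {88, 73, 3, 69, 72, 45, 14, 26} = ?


Sum = 88 + 73 + 3 + 69 + 72 + 45 + 14 + 26 = 390
n = 8
Mean = 390/8 = 48.7500

Mean = 48.7500


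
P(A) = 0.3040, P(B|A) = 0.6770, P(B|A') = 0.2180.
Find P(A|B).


P(B) = P(B|A)*P(A) + P(B|A')*P(A')
= 0.6770*0.3040 + 0.2180*0.6960
= 0.205808 + 0.151728 = 0.357536
P(A|B) = 0.205808/0.357536 = 0.5756

P(A|B) = 0.5756


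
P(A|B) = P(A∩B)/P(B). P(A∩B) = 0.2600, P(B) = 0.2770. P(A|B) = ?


P(A|B) = 0.2600/0.2770 = 0.9386

P(A|B) = 0.9386


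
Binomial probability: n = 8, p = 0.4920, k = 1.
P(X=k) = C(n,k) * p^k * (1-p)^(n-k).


C(8,1) = 8
p^1 = 0.492000
(1-p)^7 = 0.008731
P = 8 * 0.492000 * 0.008731 = 0.0344

P(X=1) = 0.0344


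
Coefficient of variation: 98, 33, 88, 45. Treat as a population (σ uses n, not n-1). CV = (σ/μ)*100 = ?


Mean = 66.0000
SD = 27.5590
CV = (27.5590/66.0000)*100 = 41.7561%

CV = 41.7561%


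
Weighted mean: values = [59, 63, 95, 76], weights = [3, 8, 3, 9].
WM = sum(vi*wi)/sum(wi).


Numerator = 59*3 + 63*8 + 95*3 + 76*9 = 1650
Denominator = 3 + 8 + 3 + 9 = 23
WM = 1650/23 = 71.7391

WM = 71.7391


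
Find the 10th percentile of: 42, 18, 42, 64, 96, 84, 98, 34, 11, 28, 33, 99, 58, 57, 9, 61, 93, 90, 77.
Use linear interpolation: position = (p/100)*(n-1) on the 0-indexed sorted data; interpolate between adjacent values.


Sorted: 9, 11, 18, 28, 33, 34, 42, 42, 57, 58, 61, 64, 77, 84, 90, 93, 96, 98, 99
n = 19
Index = 10/100 * 18 = 1.8000
Lower = data[1] = 11, Upper = data[2] = 18
P10 = 11 + 0.8000*(7) = 16.6000

P10 = 16.6000


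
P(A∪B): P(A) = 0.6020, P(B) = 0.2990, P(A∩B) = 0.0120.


P(A∪B) = 0.6020 + 0.2990 - 0.0120
= 0.9010 - 0.0120
= 0.8890

P(A∪B) = 0.8890


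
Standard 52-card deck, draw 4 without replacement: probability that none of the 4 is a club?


P(no clubs) = (39/52) × (38/51) × (37/50) × (36/49)
= 0.3038

P = 0.3038


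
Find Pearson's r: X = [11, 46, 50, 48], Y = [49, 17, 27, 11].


Mean X = 38.7500, Mean Y = 26.0000
SD X = 16.083765, SD Y = 14.456832
Cov = -207.750000
r = -207.750000/(16.083765*14.456832) = -0.8935

r = -0.8935


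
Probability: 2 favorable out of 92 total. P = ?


P = 2/92 = 0.0217

P = 0.0217


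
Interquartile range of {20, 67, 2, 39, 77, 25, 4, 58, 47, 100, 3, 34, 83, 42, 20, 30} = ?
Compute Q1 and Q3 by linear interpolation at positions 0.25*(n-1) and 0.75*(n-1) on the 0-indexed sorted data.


Sorted: 2, 3, 4, 20, 20, 25, 30, 34, 39, 42, 47, 58, 67, 77, 83, 100
Q1 (25th %ile) = 20.0000
Q3 (75th %ile) = 60.2500
IQR = 60.2500 - 20.0000 = 40.2500

IQR = 40.2500


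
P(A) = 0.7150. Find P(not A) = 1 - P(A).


P(not A) = 1 - 0.7150 = 0.2850

P(not A) = 0.2850


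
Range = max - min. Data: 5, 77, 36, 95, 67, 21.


Max = 95, Min = 5
Range = 95 - 5 = 90

Range = 90


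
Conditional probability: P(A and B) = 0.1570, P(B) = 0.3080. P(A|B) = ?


P(A|B) = 0.1570/0.3080 = 0.5097

P(A|B) = 0.5097


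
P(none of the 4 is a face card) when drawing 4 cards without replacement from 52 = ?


P(no face cards) = (40/52) × (39/51) × (38/50) × (37/49)
= 0.3376

P = 0.3376


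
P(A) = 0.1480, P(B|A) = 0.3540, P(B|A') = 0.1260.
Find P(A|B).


P(B) = P(B|A)*P(A) + P(B|A')*P(A')
= 0.3540*0.1480 + 0.1260*0.8520
= 0.052392 + 0.107352 = 0.159744
P(A|B) = 0.052392/0.159744 = 0.3280

P(A|B) = 0.3280


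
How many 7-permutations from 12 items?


P(12,7) = 12!/5!
= 479001600/120
= 3991680

P(12,7) = 3991680


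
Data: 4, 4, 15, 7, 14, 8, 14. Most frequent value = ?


Frequencies: 4:2, 7:1, 8:1, 14:2, 15:1
Max frequency = 2
Mode = 4, 14

Mode = 4, 14


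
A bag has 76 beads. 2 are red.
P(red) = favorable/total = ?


P = 2/76 = 0.0263

P = 0.0263


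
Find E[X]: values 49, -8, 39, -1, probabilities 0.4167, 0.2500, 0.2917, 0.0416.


E[X] = 49*0.4167 - 8*0.2500 + 39*0.2917 - 1*0.0416
= 20.4183 - 2.0000 + 11.3763 - 0.0416
= 29.7530

E[X] = 29.7530


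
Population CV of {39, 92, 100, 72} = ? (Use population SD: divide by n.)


Mean = 75.7500
SD = 23.5412
CV = (23.5412/75.7500)*100 = 31.0775%

CV = 31.0775%


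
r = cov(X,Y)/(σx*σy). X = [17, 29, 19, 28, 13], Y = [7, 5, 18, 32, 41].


Mean X = 21.2000, Mean Y = 20.6000
SD X = 6.273755, SD Y = 14.008569
Cov = -29.720000
r = -29.720000/(6.273755*14.008569) = -0.3382

r = -0.3382


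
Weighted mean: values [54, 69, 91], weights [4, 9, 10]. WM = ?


Numerator = 54*4 + 69*9 + 91*10 = 1747
Denominator = 4 + 9 + 10 = 23
WM = 1747/23 = 75.9565

WM = 75.9565


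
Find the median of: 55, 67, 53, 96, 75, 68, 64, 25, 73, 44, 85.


Sorted: 25, 44, 53, 55, 64, 67, 68, 73, 75, 85, 96
n = 11 (odd)
Middle value = 67

Median = 67


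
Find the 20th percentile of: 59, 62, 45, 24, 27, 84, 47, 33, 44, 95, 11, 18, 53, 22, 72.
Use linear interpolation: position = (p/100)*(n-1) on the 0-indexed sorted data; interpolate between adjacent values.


Sorted: 11, 18, 22, 24, 27, 33, 44, 45, 47, 53, 59, 62, 72, 84, 95
n = 15
Index = 20/100 * 14 = 2.8000
Lower = data[2] = 22, Upper = data[3] = 24
P20 = 22 + 0.8000*(2) = 23.6000

P20 = 23.6000


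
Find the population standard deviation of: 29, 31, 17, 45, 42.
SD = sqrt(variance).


Mean = 32.8000
Variance = 100.1600
SD = sqrt(100.1600) = 10.0080

SD = 10.0080


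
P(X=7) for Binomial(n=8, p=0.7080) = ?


C(8,7) = 8
p^7 = 0.089173
(1-p)^1 = 0.292000
P = 8 * 0.089173 * 0.292000 = 0.2083

P(X=7) = 0.2083


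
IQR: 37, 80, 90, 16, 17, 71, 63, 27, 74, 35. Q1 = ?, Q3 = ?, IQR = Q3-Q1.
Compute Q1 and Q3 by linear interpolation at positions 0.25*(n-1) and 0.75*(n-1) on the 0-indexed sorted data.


Sorted: 16, 17, 27, 35, 37, 63, 71, 74, 80, 90
Q1 (25th %ile) = 29.0000
Q3 (75th %ile) = 73.2500
IQR = 73.2500 - 29.0000 = 44.2500

IQR = 44.2500


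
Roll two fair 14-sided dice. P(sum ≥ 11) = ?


Total outcomes = 14×14 = 196
Favorable (sum ≥ 11): 151
P = 151/196 = 0.7704

P = 0.7704


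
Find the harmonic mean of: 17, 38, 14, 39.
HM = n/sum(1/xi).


Sum of reciprocals = 1/17 + 1/38 + 1/14 + 1/39 = 0.182209
HM = 4/0.182209 = 21.9528

HM = 21.9528


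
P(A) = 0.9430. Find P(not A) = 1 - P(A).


P(not A) = 1 - 0.9430 = 0.0570

P(not A) = 0.0570


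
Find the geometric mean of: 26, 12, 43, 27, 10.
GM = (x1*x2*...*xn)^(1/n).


Product = 26 × 12 × 43 × 27 × 10 = 3622320
GM = 3622320^(1/5) = 20.5021

GM = 20.5021


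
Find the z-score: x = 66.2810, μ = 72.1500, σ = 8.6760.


z = (66.2810 - 72.1500)/8.6760
= -5.8690/8.6760
= -0.6765

z = -0.6765


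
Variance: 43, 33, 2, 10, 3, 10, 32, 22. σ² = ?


Mean = 19.3750
Squared deviations: 558.1406, 185.6406, 301.8906, 87.8906, 268.1406, 87.8906, 159.3906, 6.8906
Sum = 1655.8750
Variance = 1655.8750/8 = 206.9844

Variance = 206.9844


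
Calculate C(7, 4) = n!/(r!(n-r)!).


C(7,4) = 7!/(4! × 3!)
= 5040/(24 × 6)
= 35

C(7,4) = 35


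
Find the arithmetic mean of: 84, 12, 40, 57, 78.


Sum = 84 + 12 + 40 + 57 + 78 = 271
n = 5
Mean = 271/5 = 54.2000

Mean = 54.2000


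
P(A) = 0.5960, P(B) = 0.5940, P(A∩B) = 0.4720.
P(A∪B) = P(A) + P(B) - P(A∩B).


P(A∪B) = 0.5960 + 0.5940 - 0.4720
= 1.1900 - 0.4720
= 0.7180

P(A∪B) = 0.7180


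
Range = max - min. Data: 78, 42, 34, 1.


Max = 78, Min = 1
Range = 78 - 1 = 77

Range = 77


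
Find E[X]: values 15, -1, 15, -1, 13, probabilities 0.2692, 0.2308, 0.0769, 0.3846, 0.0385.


E[X] = 15*0.2692 - 1*0.2308 + 15*0.0769 - 1*0.3846 + 13*0.0385
= 4.0380 - 0.2308 + 1.1535 - 0.3846 + 0.5005
= 5.0766

E[X] = 5.0766


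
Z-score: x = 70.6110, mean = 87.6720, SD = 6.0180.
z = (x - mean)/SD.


z = (70.6110 - 87.6720)/6.0180
= -17.0610/6.0180
= -2.8350

z = -2.8350


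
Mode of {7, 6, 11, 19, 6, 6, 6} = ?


Frequencies: 6:4, 7:1, 11:1, 19:1
Max frequency = 4
Mode = 6

Mode = 6


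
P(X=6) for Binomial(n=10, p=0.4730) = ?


C(10,6) = 210
p^6 = 0.011199
(1-p)^4 = 0.077133
P = 210 * 0.011199 * 0.077133 = 0.1814

P(X=6) = 0.1814


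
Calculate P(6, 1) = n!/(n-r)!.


P(6,1) = 6!/5!
= 720/120
= 6

P(6,1) = 6


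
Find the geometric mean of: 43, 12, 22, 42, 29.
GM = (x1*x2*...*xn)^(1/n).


Product = 43 × 12 × 22 × 42 × 29 = 13826736
GM = 13826736^(1/5) = 26.8006

GM = 26.8006


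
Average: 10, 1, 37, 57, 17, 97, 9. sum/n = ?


Sum = 10 + 1 + 37 + 57 + 17 + 97 + 9 = 228
n = 7
Mean = 228/7 = 32.5714

Mean = 32.5714


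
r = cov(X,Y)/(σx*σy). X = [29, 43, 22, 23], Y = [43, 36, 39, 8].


Mean X = 29.2500, Mean Y = 31.5000
SD X = 8.377798, SD Y = 13.793114
Cov = 37.875000
r = 37.875000/(8.377798*13.793114) = 0.3278

r = 0.3278


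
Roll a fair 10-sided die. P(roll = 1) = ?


Favorable outcomes (roll = 1): 1
Total outcomes = 10
P = 1/10 = 0.1000

P = 0.1000


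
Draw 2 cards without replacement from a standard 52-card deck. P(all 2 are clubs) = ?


P(all clubs) = (13/52) × (12/51)
= 0.0588

P = 0.0588


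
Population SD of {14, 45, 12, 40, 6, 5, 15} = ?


Mean = 19.5714
Variance = 224.2449
SD = sqrt(224.2449) = 14.9748

SD = 14.9748


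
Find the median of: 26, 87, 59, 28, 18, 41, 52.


Sorted: 18, 26, 28, 41, 52, 59, 87
n = 7 (odd)
Middle value = 41

Median = 41


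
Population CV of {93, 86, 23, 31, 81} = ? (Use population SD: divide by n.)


Mean = 62.8000
SD = 29.5865
CV = (29.5865/62.8000)*100 = 47.1122%

CV = 47.1122%


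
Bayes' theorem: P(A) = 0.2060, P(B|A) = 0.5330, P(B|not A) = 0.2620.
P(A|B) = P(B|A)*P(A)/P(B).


P(B) = P(B|A)*P(A) + P(B|A')*P(A')
= 0.5330*0.2060 + 0.2620*0.7940
= 0.109798 + 0.208028 = 0.317826
P(A|B) = 0.109798/0.317826 = 0.3455

P(A|B) = 0.3455


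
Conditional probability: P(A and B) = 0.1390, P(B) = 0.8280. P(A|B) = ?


P(A|B) = 0.1390/0.8280 = 0.1679

P(A|B) = 0.1679


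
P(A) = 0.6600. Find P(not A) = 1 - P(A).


P(not A) = 1 - 0.6600 = 0.3400

P(not A) = 0.3400


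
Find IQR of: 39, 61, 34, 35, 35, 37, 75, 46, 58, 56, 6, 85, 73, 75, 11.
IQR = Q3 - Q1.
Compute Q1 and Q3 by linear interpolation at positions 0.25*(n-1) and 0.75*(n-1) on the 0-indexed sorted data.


Sorted: 6, 11, 34, 35, 35, 37, 39, 46, 56, 58, 61, 73, 75, 75, 85
Q1 (25th %ile) = 35.0000
Q3 (75th %ile) = 67.0000
IQR = 67.0000 - 35.0000 = 32.0000

IQR = 32.0000


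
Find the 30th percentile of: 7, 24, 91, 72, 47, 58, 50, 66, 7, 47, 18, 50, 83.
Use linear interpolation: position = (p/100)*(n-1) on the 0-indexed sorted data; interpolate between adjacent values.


Sorted: 7, 7, 18, 24, 47, 47, 50, 50, 58, 66, 72, 83, 91
n = 13
Index = 30/100 * 12 = 3.6000
Lower = data[3] = 24, Upper = data[4] = 47
P30 = 24 + 0.6000*(23) = 37.8000

P30 = 37.8000


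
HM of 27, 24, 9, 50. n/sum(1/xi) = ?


Sum of reciprocals = 1/27 + 1/24 + 1/9 + 1/50 = 0.209815
HM = 4/0.209815 = 19.0644

HM = 19.0644


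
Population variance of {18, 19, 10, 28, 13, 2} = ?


Mean = 15.0000
Squared deviations: 9.0000, 16.0000, 25.0000, 169.0000, 4.0000, 169.0000
Sum = 392.0000
Variance = 392.0000/6 = 65.3333

Variance = 65.3333


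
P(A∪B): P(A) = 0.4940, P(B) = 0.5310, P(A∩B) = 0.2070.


P(A∪B) = 0.4940 + 0.5310 - 0.2070
= 1.0250 - 0.2070
= 0.8180

P(A∪B) = 0.8180


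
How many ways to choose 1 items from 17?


C(17,1) = 17!/(1! × 16!)
= 355687428096000/(1 × 20922789888000)
= 17

C(17,1) = 17


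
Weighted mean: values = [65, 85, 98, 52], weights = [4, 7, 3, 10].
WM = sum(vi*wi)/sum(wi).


Numerator = 65*4 + 85*7 + 98*3 + 52*10 = 1669
Denominator = 4 + 7 + 3 + 10 = 24
WM = 1669/24 = 69.5417

WM = 69.5417


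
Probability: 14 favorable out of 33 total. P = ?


P = 14/33 = 0.4242

P = 0.4242


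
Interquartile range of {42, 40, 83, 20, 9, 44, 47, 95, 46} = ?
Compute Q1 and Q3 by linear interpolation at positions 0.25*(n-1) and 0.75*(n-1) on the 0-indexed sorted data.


Sorted: 9, 20, 40, 42, 44, 46, 47, 83, 95
Q1 (25th %ile) = 40.0000
Q3 (75th %ile) = 47.0000
IQR = 47.0000 - 40.0000 = 7.0000

IQR = 7.0000


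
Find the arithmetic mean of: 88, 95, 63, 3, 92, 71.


Sum = 88 + 95 + 63 + 3 + 92 + 71 = 412
n = 6
Mean = 412/6 = 68.6667

Mean = 68.6667


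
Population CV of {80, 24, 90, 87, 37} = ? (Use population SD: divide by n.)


Mean = 63.6000
SD = 27.5289
CV = (27.5289/63.6000)*100 = 43.2844%

CV = 43.2844%


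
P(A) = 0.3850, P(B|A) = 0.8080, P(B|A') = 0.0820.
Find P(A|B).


P(B) = P(B|A)*P(A) + P(B|A')*P(A')
= 0.8080*0.3850 + 0.0820*0.6150
= 0.311080 + 0.050430 = 0.361510
P(A|B) = 0.311080/0.361510 = 0.8605

P(A|B) = 0.8605


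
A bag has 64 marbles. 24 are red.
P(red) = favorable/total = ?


P = 24/64 = 0.3750

P = 0.3750


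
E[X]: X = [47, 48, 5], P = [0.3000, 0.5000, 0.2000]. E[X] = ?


E[X] = 47*0.3000 + 48*0.5000 + 5*0.2000
= 14.1000 + 24.0000 + 1.0000
= 39.1000

E[X] = 39.1000


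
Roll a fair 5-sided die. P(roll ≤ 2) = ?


Favorable outcomes (roll ≤ 2): 2
Total outcomes = 5
P = 2/5 = 0.4000

P = 0.4000


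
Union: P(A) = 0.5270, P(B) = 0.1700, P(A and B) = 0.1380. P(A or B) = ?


P(A∪B) = 0.5270 + 0.1700 - 0.1380
= 0.6970 - 0.1380
= 0.5590

P(A∪B) = 0.5590


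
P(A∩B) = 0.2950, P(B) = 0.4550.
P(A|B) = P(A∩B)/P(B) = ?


P(A|B) = 0.2950/0.4550 = 0.6484

P(A|B) = 0.6484


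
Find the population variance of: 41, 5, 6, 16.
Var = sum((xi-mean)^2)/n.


Mean = 17.0000
Squared deviations: 576.0000, 144.0000, 121.0000, 1.0000
Sum = 842.0000
Variance = 842.0000/4 = 210.5000

Variance = 210.5000


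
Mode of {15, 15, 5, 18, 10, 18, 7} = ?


Frequencies: 5:1, 7:1, 10:1, 15:2, 18:2
Max frequency = 2
Mode = 15, 18

Mode = 15, 18


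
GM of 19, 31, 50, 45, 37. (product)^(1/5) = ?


Product = 19 × 31 × 50 × 45 × 37 = 49034250
GM = 49034250^(1/5) = 34.5223

GM = 34.5223


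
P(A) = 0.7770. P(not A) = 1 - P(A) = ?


P(not A) = 1 - 0.7770 = 0.2230

P(not A) = 0.2230


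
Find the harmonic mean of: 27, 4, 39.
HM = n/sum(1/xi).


Sum of reciprocals = 1/27 + 1/4 + 1/39 = 0.312678
HM = 3/0.312678 = 9.5945

HM = 9.5945


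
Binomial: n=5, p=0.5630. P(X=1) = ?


C(5,1) = 5
p^1 = 0.563000
(1-p)^4 = 0.036469
P = 5 * 0.563000 * 0.036469 = 0.1027

P(X=1) = 0.1027


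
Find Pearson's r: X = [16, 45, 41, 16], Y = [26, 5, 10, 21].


Mean X = 29.5000, Mean Y = 15.5000
SD X = 13.573872, SD Y = 8.381527
Cov = -110.500000
r = -110.500000/(13.573872*8.381527) = -0.9713

r = -0.9713


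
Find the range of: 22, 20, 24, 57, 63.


Max = 63, Min = 20
Range = 63 - 20 = 43

Range = 43


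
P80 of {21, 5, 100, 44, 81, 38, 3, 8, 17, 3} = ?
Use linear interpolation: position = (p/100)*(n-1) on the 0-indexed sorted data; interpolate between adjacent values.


Sorted: 3, 3, 5, 8, 17, 21, 38, 44, 81, 100
n = 10
Index = 80/100 * 9 = 7.2000
Lower = data[7] = 44, Upper = data[8] = 81
P80 = 44 + 0.2000*(37) = 51.4000

P80 = 51.4000


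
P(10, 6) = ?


P(10,6) = 10!/4!
= 3628800/24
= 151200

P(10,6) = 151200


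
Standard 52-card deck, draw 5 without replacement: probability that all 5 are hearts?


P(all hearts) = (13/52) × (12/51) × (11/50) × (10/49) × (9/48)
= 0.0005

P = 0.0005


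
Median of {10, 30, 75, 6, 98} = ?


Sorted: 6, 10, 30, 75, 98
n = 5 (odd)
Middle value = 30

Median = 30


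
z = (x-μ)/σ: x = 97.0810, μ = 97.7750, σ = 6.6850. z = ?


z = (97.0810 - 97.7750)/6.6850
= -0.6940/6.6850
= -0.1038

z = -0.1038


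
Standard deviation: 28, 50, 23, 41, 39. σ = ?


Mean = 36.2000
Variance = 92.5600
SD = sqrt(92.5600) = 9.6208

SD = 9.6208


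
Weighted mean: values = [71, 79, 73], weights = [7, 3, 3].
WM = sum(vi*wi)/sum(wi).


Numerator = 71*7 + 79*3 + 73*3 = 953
Denominator = 7 + 3 + 3 = 13
WM = 953/13 = 73.3077

WM = 73.3077


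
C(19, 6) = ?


C(19,6) = 19!/(6! × 13!)
= 121645100408832000/(720 × 6227020800)
= 27132

C(19,6) = 27132


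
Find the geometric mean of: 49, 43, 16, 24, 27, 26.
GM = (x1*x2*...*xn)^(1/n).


Product = 49 × 43 × 16 × 24 × 27 × 26 = 567979776
GM = 567979776^(1/6) = 28.7777

GM = 28.7777


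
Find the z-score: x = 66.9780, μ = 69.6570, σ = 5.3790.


z = (66.9780 - 69.6570)/5.3790
= -2.6790/5.3790
= -0.4980

z = -0.4980


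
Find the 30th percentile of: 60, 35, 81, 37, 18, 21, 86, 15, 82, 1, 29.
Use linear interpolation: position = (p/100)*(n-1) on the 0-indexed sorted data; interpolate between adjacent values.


Sorted: 1, 15, 18, 21, 29, 35, 37, 60, 81, 82, 86
n = 11
Index = 30/100 * 10 = 3.0000
Lower = data[3] = 21, Upper = data[4] = 29
P30 = 21 + 0*(8) = 21.0000

P30 = 21.0000


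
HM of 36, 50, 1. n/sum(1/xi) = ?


Sum of reciprocals = 1/36 + 1/50 + 1/1 = 1.047778
HM = 3/1.047778 = 2.8632

HM = 2.8632


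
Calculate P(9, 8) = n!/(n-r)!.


P(9,8) = 9!/1!
= 362880/1
= 362880

P(9,8) = 362880


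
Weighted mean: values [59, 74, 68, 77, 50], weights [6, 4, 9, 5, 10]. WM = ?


Numerator = 59*6 + 74*4 + 68*9 + 77*5 + 50*10 = 2147
Denominator = 6 + 4 + 9 + 5 + 10 = 34
WM = 2147/34 = 63.1471

WM = 63.1471


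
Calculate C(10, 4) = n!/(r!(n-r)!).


C(10,4) = 10!/(4! × 6!)
= 3628800/(24 × 720)
= 210

C(10,4) = 210


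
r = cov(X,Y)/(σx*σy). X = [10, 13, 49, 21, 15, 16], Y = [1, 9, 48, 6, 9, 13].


Mean X = 20.6667, Mean Y = 14.3333
SD X = 13.097922, SD Y = 15.488347
Cov = 195.111111
r = 195.111111/(13.097922*15.488347) = 0.9618

r = 0.9618


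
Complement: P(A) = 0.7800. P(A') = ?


P(not A) = 1 - 0.7800 = 0.2200

P(not A) = 0.2200


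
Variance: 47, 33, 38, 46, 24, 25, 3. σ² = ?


Mean = 30.8571
Squared deviations: 260.5918, 4.5918, 51.0204, 229.3061, 47.0204, 34.3061, 776.0204
Sum = 1402.8571
Variance = 1402.8571/7 = 200.4082

Variance = 200.4082


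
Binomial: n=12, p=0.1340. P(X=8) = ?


C(12,8) = 495
p^8 = 1.039533e-07
(1-p)^4 = 0.562434
P = 495 * 1.039533e-07 * 0.562434 = 2.8941e-05

P(X=8) = 2.8941e-05


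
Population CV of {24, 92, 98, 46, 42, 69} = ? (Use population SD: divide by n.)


Mean = 61.8333
SD = 26.9098
CV = (26.9098/61.8333)*100 = 43.5199%

CV = 43.5199%


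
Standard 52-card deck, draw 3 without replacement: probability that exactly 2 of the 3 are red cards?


Hypergeometric: P(X=2) = C(26,2)·C(26,1) / C(52,3)
= 325 × 26 / 22100
= 8450/22100 = 0.3824

P = 0.3824


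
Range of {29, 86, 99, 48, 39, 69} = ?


Max = 99, Min = 29
Range = 99 - 29 = 70

Range = 70


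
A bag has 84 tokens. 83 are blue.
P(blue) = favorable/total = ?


P = 83/84 = 0.9881

P = 0.9881


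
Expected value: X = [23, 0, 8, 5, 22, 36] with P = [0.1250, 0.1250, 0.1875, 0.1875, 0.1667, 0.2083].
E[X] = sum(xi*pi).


E[X] = 23*0.1250 + 0*0.1250 + 8*0.1875 + 5*0.1875 + 22*0.1667 + 36*0.2083
= 2.8750 + 0 + 1.5000 + 0.9375 + 3.6674 + 7.4988
= 16.4787

E[X] = 16.4787


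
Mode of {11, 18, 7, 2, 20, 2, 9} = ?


Frequencies: 2:2, 7:1, 9:1, 11:1, 18:1, 20:1
Max frequency = 2
Mode = 2

Mode = 2


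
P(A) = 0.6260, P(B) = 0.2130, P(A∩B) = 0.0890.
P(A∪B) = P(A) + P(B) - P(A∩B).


P(A∪B) = 0.6260 + 0.2130 - 0.0890
= 0.8390 - 0.0890
= 0.7500

P(A∪B) = 0.7500


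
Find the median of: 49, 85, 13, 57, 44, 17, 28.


Sorted: 13, 17, 28, 44, 49, 57, 85
n = 7 (odd)
Middle value = 44

Median = 44


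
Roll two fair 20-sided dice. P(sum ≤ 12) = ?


Total outcomes = 20×20 = 400
Favorable (sum ≤ 12): 66
P = 66/400 = 0.1650

P = 0.1650


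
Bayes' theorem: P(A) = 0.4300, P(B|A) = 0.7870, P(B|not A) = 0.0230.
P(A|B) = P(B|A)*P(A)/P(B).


P(B) = P(B|A)*P(A) + P(B|A')*P(A')
= 0.7870*0.4300 + 0.0230*0.5700
= 0.338410 + 0.013110 = 0.351520
P(A|B) = 0.338410/0.351520 = 0.9627

P(A|B) = 0.9627


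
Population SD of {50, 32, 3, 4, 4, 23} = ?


Mean = 19.3333
Variance = 308.5556
SD = sqrt(308.5556) = 17.5657

SD = 17.5657


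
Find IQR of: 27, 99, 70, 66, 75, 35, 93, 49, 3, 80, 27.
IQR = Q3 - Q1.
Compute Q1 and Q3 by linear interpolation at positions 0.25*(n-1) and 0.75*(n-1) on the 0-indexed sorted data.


Sorted: 3, 27, 27, 35, 49, 66, 70, 75, 80, 93, 99
Q1 (25th %ile) = 31.0000
Q3 (75th %ile) = 77.5000
IQR = 77.5000 - 31.0000 = 46.5000

IQR = 46.5000


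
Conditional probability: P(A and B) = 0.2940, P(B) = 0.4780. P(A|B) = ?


P(A|B) = 0.2940/0.4780 = 0.6151

P(A|B) = 0.6151


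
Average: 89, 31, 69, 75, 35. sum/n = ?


Sum = 89 + 31 + 69 + 75 + 35 = 299
n = 5
Mean = 299/5 = 59.8000

Mean = 59.8000


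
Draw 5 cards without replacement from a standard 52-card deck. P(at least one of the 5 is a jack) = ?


P(at least one) = 1 - P(none)
P(none) = (48/52) × (47/51) × (46/50) × (45/49) × (44/48) = 0.658842
P(at least one) = 1 - 0.658842 = 0.3412

P = 0.3412


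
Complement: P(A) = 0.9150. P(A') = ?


P(not A) = 1 - 0.9150 = 0.0850

P(not A) = 0.0850


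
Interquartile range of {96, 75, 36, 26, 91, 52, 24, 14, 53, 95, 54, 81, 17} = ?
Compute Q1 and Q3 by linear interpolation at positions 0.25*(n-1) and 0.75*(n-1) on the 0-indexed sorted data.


Sorted: 14, 17, 24, 26, 36, 52, 53, 54, 75, 81, 91, 95, 96
Q1 (25th %ile) = 26.0000
Q3 (75th %ile) = 81.0000
IQR = 81.0000 - 26.0000 = 55.0000

IQR = 55.0000


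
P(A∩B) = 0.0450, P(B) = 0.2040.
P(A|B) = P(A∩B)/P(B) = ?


P(A|B) = 0.0450/0.2040 = 0.2206

P(A|B) = 0.2206


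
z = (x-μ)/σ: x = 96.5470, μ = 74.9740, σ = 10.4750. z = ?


z = (96.5470 - 74.9740)/10.4750
= 21.5730/10.4750
= 2.0595

z = 2.0595


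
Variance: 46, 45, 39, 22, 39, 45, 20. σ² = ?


Mean = 36.5714
Squared deviations: 88.8980, 71.0408, 5.8980, 212.3265, 5.8980, 71.0408, 274.6122
Sum = 729.7143
Variance = 729.7143/7 = 104.2449

Variance = 104.2449


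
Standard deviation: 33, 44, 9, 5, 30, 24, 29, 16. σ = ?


Mean = 23.7500
Variance = 148.9375
SD = sqrt(148.9375) = 12.2040

SD = 12.2040


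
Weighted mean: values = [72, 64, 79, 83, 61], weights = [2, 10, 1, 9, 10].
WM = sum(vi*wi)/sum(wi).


Numerator = 72*2 + 64*10 + 79*1 + 83*9 + 61*10 = 2220
Denominator = 2 + 10 + 1 + 9 + 10 = 32
WM = 2220/32 = 69.3750

WM = 69.3750


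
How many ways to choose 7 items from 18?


C(18,7) = 18!/(7! × 11!)
= 6402373705728000/(5040 × 39916800)
= 31824

C(18,7) = 31824


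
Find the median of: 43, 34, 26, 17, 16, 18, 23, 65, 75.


Sorted: 16, 17, 18, 23, 26, 34, 43, 65, 75
n = 9 (odd)
Middle value = 26

Median = 26


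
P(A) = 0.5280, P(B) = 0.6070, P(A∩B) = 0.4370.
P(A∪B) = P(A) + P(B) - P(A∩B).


P(A∪B) = 0.5280 + 0.6070 - 0.4370
= 1.1350 - 0.4370
= 0.6980

P(A∪B) = 0.6980


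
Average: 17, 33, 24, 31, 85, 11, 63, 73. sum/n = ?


Sum = 17 + 33 + 24 + 31 + 85 + 11 + 63 + 73 = 337
n = 8
Mean = 337/8 = 42.1250

Mean = 42.1250


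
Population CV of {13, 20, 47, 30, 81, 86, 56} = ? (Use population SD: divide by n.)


Mean = 47.5714
SD = 26.5376
CV = (26.5376/47.5714)*100 = 55.7848%

CV = 55.7848%


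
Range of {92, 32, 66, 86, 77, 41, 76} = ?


Max = 92, Min = 32
Range = 92 - 32 = 60

Range = 60


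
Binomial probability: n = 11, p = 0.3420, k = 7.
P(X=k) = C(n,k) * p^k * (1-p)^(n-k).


C(11,7) = 330
p^7 = 0.000547
(1-p)^4 = 0.187458
P = 330 * 0.000547 * 0.187458 = 0.0339

P(X=7) = 0.0339


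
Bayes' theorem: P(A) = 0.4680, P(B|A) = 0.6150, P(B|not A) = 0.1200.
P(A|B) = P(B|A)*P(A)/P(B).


P(B) = P(B|A)*P(A) + P(B|A')*P(A')
= 0.6150*0.4680 + 0.1200*0.5320
= 0.287820 + 0.063840 = 0.351660
P(A|B) = 0.287820/0.351660 = 0.8185

P(A|B) = 0.8185


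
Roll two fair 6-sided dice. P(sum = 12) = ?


Total outcomes = 6×6 = 36
Favorable (sum = 12): 1
P = 1/36 = 0.0278

P = 0.0278


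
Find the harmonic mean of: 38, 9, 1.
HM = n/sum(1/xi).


Sum of reciprocals = 1/38 + 1/9 + 1/1 = 1.137427
HM = 3/1.137427 = 2.6375

HM = 2.6375


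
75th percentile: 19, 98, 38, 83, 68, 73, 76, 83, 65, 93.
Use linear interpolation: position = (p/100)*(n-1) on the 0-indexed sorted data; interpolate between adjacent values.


Sorted: 19, 38, 65, 68, 73, 76, 83, 83, 93, 98
n = 10
Index = 75/100 * 9 = 6.7500
Lower = data[6] = 83, Upper = data[7] = 83
P75 = 83 + 0.7500*(0) = 83.0000

P75 = 83.0000


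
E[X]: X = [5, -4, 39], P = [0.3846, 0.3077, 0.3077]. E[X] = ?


E[X] = 5*0.3846 - 4*0.3077 + 39*0.3077
= 1.9230 - 1.2308 + 12.0003
= 12.6925

E[X] = 12.6925


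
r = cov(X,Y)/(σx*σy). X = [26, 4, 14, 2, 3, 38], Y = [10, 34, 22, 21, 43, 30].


Mean X = 14.5000, Mean Y = 26.6667
SD X = 13.438130, SD Y = 10.514540
Cov = -50.833333
r = -50.833333/(13.438130*10.514540) = -0.3598

r = -0.3598


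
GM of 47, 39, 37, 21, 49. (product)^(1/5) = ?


Product = 47 × 39 × 37 × 21 × 49 = 69787809
GM = 69787809^(1/5) = 37.0472

GM = 37.0472


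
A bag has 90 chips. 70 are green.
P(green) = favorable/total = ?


P = 70/90 = 0.7778

P = 0.7778


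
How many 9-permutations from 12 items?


P(12,9) = 12!/3!
= 479001600/6
= 79833600

P(12,9) = 79833600


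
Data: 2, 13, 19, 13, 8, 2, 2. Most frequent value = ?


Frequencies: 2:3, 8:1, 13:2, 19:1
Max frequency = 3
Mode = 2

Mode = 2


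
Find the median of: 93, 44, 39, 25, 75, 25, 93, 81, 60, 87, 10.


Sorted: 10, 25, 25, 39, 44, 60, 75, 81, 87, 93, 93
n = 11 (odd)
Middle value = 60

Median = 60


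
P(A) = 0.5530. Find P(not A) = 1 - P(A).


P(not A) = 1 - 0.5530 = 0.4470

P(not A) = 0.4470


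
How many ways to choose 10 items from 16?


C(16,10) = 16!/(10! × 6!)
= 20922789888000/(3628800 × 720)
= 8008

C(16,10) = 8008


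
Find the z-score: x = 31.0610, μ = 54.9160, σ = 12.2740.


z = (31.0610 - 54.9160)/12.2740
= -23.8550/12.2740
= -1.9435

z = -1.9435


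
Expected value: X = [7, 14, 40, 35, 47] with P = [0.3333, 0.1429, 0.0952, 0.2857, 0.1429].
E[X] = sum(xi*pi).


E[X] = 7*0.3333 + 14*0.1429 + 40*0.0952 + 35*0.2857 + 47*0.1429
= 2.3331 + 2.0006 + 3.8080 + 9.9995 + 6.7163
= 24.8575

E[X] = 24.8575


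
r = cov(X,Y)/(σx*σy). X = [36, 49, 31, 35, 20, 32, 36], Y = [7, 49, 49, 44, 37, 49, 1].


Mean X = 34.1429, Mean Y = 33.7143
SD X = 7.953949, SD Y = 19.277776
Cov = -0.244898
r = -0.244898/(7.953949*19.277776) = -0.0016

r = -0.0016


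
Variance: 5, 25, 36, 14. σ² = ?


Mean = 20.0000
Squared deviations: 225.0000, 25.0000, 256.0000, 36.0000
Sum = 542.0000
Variance = 542.0000/4 = 135.5000

Variance = 135.5000


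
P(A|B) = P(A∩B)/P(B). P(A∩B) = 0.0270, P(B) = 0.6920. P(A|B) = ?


P(A|B) = 0.0270/0.6920 = 0.0390

P(A|B) = 0.0390


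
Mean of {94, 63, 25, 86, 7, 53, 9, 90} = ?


Sum = 94 + 63 + 25 + 86 + 7 + 53 + 9 + 90 = 427
n = 8
Mean = 427/8 = 53.3750

Mean = 53.3750


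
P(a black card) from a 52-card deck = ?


26 black cards in 52 cards
P = 26/52 = 0.5000

P = 0.5000


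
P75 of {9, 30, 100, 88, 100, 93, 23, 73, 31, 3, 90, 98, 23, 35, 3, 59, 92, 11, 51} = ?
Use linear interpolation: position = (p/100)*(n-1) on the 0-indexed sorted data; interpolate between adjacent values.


Sorted: 3, 3, 9, 11, 23, 23, 30, 31, 35, 51, 59, 73, 88, 90, 92, 93, 98, 100, 100
n = 19
Index = 75/100 * 18 = 13.5000
Lower = data[13] = 90, Upper = data[14] = 92
P75 = 90 + 0.5000*(2) = 91.0000

P75 = 91.0000


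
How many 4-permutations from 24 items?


P(24,4) = 24!/20!
= 620448401733239439360000/2432902008176640000
= 255024

P(24,4) = 255024


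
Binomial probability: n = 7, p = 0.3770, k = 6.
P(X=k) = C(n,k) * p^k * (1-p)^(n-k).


C(7,6) = 7
p^6 = 0.002871
(1-p)^1 = 0.623000
P = 7 * 0.002871 * 0.623000 = 0.0125

P(X=6) = 0.0125


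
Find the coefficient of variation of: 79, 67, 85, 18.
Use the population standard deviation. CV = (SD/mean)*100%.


Mean = 62.2500
SD = 26.3569
CV = (26.3569/62.2500)*100 = 42.3404%

CV = 42.3404%


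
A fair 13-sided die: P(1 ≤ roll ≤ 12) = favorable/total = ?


Favorable outcomes (1 ≤ roll ≤ 12): 12
Total outcomes = 13
P = 12/13 = 0.9231

P = 0.9231


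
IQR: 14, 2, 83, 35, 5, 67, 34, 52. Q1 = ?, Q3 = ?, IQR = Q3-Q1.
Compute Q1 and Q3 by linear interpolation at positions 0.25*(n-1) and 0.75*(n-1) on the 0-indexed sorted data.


Sorted: 2, 5, 14, 34, 35, 52, 67, 83
Q1 (25th %ile) = 11.7500
Q3 (75th %ile) = 55.7500
IQR = 55.7500 - 11.7500 = 44.0000

IQR = 44.0000


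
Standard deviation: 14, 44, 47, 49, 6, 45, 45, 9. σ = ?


Mean = 32.3750
Variance = 315.4844
SD = sqrt(315.4844) = 17.7619

SD = 17.7619


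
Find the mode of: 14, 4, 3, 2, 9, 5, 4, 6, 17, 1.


Frequencies: 1:1, 2:1, 3:1, 4:2, 5:1, 6:1, 9:1, 14:1, 17:1
Max frequency = 2
Mode = 4

Mode = 4


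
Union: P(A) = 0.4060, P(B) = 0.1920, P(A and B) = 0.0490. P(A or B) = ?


P(A∪B) = 0.4060 + 0.1920 - 0.0490
= 0.5980 - 0.0490
= 0.5490

P(A∪B) = 0.5490


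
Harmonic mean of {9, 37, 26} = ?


Sum of reciprocals = 1/9 + 1/37 + 1/26 = 0.176600
HM = 3/0.176600 = 16.9876

HM = 16.9876


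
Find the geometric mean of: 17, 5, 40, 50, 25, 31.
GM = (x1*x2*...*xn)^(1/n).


Product = 17 × 5 × 40 × 50 × 25 × 31 = 131750000
GM = 131750000^(1/6) = 22.5575

GM = 22.5575


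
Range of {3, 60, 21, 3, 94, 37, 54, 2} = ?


Max = 94, Min = 2
Range = 94 - 2 = 92

Range = 92


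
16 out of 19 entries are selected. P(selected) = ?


P = 16/19 = 0.8421

P = 0.8421


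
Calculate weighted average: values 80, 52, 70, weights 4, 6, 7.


Numerator = 80*4 + 52*6 + 70*7 = 1122
Denominator = 4 + 6 + 7 = 17
WM = 1122/17 = 66.0000

WM = 66.0000


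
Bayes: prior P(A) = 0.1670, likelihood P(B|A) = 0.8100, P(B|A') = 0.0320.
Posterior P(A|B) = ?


P(B) = P(B|A)*P(A) + P(B|A')*P(A')
= 0.8100*0.1670 + 0.0320*0.8330
= 0.135270 + 0.026656 = 0.161926
P(A|B) = 0.135270/0.161926 = 0.8354

P(A|B) = 0.8354


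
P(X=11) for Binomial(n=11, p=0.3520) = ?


C(11,11) = 1
p^11 = 1.027944e-05
(1-p)^0 = 1.000000
P = 1 * 1.027944e-05 * 1.000000 = 1.0279e-05

P(X=11) = 1.0279e-05


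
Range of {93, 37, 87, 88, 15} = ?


Max = 93, Min = 15
Range = 93 - 15 = 78

Range = 78


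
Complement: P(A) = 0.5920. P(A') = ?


P(not A) = 1 - 0.5920 = 0.4080

P(not A) = 0.4080


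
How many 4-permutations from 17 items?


P(17,4) = 17!/13!
= 355687428096000/6227020800
= 57120

P(17,4) = 57120


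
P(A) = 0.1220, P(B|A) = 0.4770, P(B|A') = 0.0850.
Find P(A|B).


P(B) = P(B|A)*P(A) + P(B|A')*P(A')
= 0.4770*0.1220 + 0.0850*0.8780
= 0.058194 + 0.074630 = 0.132824
P(A|B) = 0.058194/0.132824 = 0.4381

P(A|B) = 0.4381


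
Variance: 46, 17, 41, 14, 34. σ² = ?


Mean = 30.4000
Squared deviations: 243.3600, 179.5600, 112.3600, 268.9600, 12.9600
Sum = 817.2000
Variance = 817.2000/5 = 163.4400

Variance = 163.4400


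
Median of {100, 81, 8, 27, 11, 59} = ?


Sorted: 8, 11, 27, 59, 81, 100
n = 6 (even)
Middle values: 27 and 59
Median = (27+59)/2 = 43.0000

Median = 43.0000


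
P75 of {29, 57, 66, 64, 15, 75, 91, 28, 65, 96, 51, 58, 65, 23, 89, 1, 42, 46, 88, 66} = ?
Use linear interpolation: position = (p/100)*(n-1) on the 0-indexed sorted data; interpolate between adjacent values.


Sorted: 1, 15, 23, 28, 29, 42, 46, 51, 57, 58, 64, 65, 65, 66, 66, 75, 88, 89, 91, 96
n = 20
Index = 75/100 * 19 = 14.2500
Lower = data[14] = 66, Upper = data[15] = 75
P75 = 66 + 0.2500*(9) = 68.2500

P75 = 68.2500


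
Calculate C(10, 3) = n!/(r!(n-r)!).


C(10,3) = 10!/(3! × 7!)
= 3628800/(6 × 5040)
= 120

C(10,3) = 120


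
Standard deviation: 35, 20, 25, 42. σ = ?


Mean = 30.5000
Variance = 73.2500
SD = sqrt(73.2500) = 8.5586

SD = 8.5586


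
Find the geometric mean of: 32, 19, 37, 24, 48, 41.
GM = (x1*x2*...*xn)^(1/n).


Product = 32 × 19 × 37 × 24 × 48 × 41 = 1062531072
GM = 1062531072^(1/6) = 31.9441

GM = 31.9441


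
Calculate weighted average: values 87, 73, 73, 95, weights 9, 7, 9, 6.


Numerator = 87*9 + 73*7 + 73*9 + 95*6 = 2521
Denominator = 9 + 7 + 9 + 6 = 31
WM = 2521/31 = 81.3226

WM = 81.3226


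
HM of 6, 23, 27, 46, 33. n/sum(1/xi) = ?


Sum of reciprocals = 1/6 + 1/23 + 1/27 + 1/46 + 1/33 = 0.299224
HM = 5/0.299224 = 16.7099

HM = 16.7099


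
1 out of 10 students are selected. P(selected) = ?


P = 1/10 = 0.1000

P = 0.1000


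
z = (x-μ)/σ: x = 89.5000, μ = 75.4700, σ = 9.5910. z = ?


z = (89.5000 - 75.4700)/9.5910
= 14.0300/9.5910
= 1.4628

z = 1.4628


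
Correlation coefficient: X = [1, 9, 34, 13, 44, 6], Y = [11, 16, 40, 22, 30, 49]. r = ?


Mean X = 17.8333, Mean Y = 28.0000
SD X = 15.656912, SD Y = 13.279056
Cov = 69.833333
r = 69.833333/(15.656912*13.279056) = 0.3359

r = 0.3359


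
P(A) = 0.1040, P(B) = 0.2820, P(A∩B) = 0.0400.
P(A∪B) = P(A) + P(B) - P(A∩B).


P(A∪B) = 0.1040 + 0.2820 - 0.0400
= 0.3860 - 0.0400
= 0.3460

P(A∪B) = 0.3460


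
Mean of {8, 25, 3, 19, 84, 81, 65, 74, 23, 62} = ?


Sum = 8 + 25 + 3 + 19 + 84 + 81 + 65 + 74 + 23 + 62 = 444
n = 10
Mean = 444/10 = 44.4000

Mean = 44.4000


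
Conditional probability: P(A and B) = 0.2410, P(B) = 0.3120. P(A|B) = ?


P(A|B) = 0.2410/0.3120 = 0.7724

P(A|B) = 0.7724


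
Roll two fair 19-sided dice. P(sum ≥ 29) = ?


Total outcomes = 19×19 = 361
Favorable (sum ≥ 29): 55
P = 55/361 = 0.1524

P = 0.1524


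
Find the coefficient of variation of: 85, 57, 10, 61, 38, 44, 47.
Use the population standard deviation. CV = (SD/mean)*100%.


Mean = 48.8571
SD = 21.2967
CV = (21.2967/48.8571)*100 = 43.5898%

CV = 43.5898%


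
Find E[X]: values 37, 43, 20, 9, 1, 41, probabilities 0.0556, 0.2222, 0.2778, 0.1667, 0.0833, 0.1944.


E[X] = 37*0.0556 + 43*0.2222 + 20*0.2778 + 9*0.1667 + 1*0.0833 + 41*0.1944
= 2.0572 + 9.5546 + 5.5560 + 1.5003 + 0.0833 + 7.9704
= 26.7218

E[X] = 26.7218


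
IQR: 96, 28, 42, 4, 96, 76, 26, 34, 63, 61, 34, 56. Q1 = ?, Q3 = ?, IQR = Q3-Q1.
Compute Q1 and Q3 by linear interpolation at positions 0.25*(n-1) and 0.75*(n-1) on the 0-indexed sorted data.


Sorted: 4, 26, 28, 34, 34, 42, 56, 61, 63, 76, 96, 96
Q1 (25th %ile) = 32.5000
Q3 (75th %ile) = 66.2500
IQR = 66.2500 - 32.5000 = 33.7500

IQR = 33.7500


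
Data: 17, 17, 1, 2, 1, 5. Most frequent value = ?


Frequencies: 1:2, 2:1, 5:1, 17:2
Max frequency = 2
Mode = 1, 17

Mode = 1, 17


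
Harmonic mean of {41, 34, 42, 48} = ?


Sum of reciprocals = 1/41 + 1/34 + 1/42 + 1/48 = 0.098445
HM = 4/0.098445 = 40.6319

HM = 40.6319


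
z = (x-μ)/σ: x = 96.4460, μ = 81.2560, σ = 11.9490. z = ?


z = (96.4460 - 81.2560)/11.9490
= 15.1900/11.9490
= 1.2712

z = 1.2712


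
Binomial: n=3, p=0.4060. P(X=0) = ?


C(3,0) = 1
p^0 = 1.000000
(1-p)^3 = 0.209585
P = 1 * 1.000000 * 0.209585 = 0.2096

P(X=0) = 0.2096


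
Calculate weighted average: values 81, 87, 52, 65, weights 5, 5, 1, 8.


Numerator = 81*5 + 87*5 + 52*1 + 65*8 = 1412
Denominator = 5 + 5 + 1 + 8 = 19
WM = 1412/19 = 74.3158

WM = 74.3158


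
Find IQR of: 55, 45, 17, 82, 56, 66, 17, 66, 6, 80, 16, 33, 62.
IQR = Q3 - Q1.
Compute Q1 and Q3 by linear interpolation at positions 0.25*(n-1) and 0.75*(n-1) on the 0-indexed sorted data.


Sorted: 6, 16, 17, 17, 33, 45, 55, 56, 62, 66, 66, 80, 82
Q1 (25th %ile) = 17.0000
Q3 (75th %ile) = 66.0000
IQR = 66.0000 - 17.0000 = 49.0000

IQR = 49.0000


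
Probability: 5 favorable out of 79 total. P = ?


P = 5/79 = 0.0633

P = 0.0633


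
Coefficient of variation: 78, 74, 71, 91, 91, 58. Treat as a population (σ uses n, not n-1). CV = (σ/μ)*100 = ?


Mean = 77.1667
SD = 11.5386
CV = (11.5386/77.1667)*100 = 14.9528%

CV = 14.9528%


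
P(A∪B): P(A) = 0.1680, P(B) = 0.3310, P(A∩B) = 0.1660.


P(A∪B) = 0.1680 + 0.3310 - 0.1660
= 0.4990 - 0.1660
= 0.3330

P(A∪B) = 0.3330


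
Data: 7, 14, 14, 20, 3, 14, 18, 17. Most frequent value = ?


Frequencies: 3:1, 7:1, 14:3, 17:1, 18:1, 20:1
Max frequency = 3
Mode = 14

Mode = 14


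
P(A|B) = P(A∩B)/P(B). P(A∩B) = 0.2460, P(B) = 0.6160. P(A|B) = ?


P(A|B) = 0.2460/0.6160 = 0.3994

P(A|B) = 0.3994


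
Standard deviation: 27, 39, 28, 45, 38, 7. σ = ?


Mean = 30.6667
Variance = 151.5556
SD = sqrt(151.5556) = 12.3108

SD = 12.3108


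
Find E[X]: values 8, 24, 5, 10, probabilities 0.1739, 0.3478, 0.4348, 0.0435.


E[X] = 8*0.1739 + 24*0.3478 + 5*0.4348 + 10*0.0435
= 1.3912 + 8.3472 + 2.1740 + 0.4350
= 12.3474

E[X] = 12.3474


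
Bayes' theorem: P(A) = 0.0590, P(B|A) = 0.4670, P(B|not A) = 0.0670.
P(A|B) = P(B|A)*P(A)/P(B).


P(B) = P(B|A)*P(A) + P(B|A')*P(A')
= 0.4670*0.0590 + 0.0670*0.9410
= 0.027553 + 0.063047 = 0.090600
P(A|B) = 0.027553/0.090600 = 0.3041

P(A|B) = 0.3041


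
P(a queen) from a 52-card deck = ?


4 queens in 52 cards
P = 4/52 = 0.0769

P = 0.0769


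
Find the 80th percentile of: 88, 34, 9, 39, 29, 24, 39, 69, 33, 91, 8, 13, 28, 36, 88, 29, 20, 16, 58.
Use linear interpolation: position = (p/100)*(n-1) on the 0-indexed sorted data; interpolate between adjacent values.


Sorted: 8, 9, 13, 16, 20, 24, 28, 29, 29, 33, 34, 36, 39, 39, 58, 69, 88, 88, 91
n = 19
Index = 80/100 * 18 = 14.4000
Lower = data[14] = 58, Upper = data[15] = 69
P80 = 58 + 0.4000*(11) = 62.4000

P80 = 62.4000


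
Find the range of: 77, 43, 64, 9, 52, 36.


Max = 77, Min = 9
Range = 77 - 9 = 68

Range = 68


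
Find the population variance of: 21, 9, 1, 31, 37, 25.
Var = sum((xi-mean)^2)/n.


Mean = 20.6667
Squared deviations: 0.1111, 136.1111, 386.7778, 106.7778, 266.7778, 18.7778
Sum = 915.3333
Variance = 915.3333/6 = 152.5556

Variance = 152.5556
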